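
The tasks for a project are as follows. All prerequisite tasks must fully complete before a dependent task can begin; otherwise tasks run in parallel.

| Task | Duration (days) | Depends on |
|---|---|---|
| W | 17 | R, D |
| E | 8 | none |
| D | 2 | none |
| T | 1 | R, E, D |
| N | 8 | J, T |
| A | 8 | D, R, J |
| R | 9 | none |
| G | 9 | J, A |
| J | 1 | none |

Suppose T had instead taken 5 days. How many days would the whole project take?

Actual critical path: R→W = 9+17 = 26 ⇒ 26 days.
T is off the critical path — its longest chain is 18 days, giving 8 of slack.
The critical path is still R→W; finish is now 26 days.

26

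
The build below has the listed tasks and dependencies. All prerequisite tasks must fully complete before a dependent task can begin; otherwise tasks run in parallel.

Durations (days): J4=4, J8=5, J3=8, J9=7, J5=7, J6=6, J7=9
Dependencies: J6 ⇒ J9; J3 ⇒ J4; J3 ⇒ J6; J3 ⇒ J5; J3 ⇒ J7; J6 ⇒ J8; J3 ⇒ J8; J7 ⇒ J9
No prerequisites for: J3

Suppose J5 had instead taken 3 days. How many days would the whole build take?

The binding path is J3→J7→J9 = 8+9+7 = 24; finish at 24 days.
J5 has 9 days of float (longest path through it is 15).
No other chain overtakes it, so the finish is 24 days.

24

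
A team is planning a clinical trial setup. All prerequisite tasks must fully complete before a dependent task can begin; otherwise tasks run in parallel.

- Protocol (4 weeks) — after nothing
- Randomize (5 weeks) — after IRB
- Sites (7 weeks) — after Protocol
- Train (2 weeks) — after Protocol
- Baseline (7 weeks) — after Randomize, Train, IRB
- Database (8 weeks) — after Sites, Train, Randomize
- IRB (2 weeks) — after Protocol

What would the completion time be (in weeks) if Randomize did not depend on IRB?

19

Before: longest chain Protocol→IRB→Randomize→Database = 4+2+5+8 = 19, finish 19.
Without IRB→Randomize, Randomize's earliest start moves from 6 to 0.
New critical path: Protocol→Sites→Database = 4+7+8 = 19 ⇒ 19 weeks.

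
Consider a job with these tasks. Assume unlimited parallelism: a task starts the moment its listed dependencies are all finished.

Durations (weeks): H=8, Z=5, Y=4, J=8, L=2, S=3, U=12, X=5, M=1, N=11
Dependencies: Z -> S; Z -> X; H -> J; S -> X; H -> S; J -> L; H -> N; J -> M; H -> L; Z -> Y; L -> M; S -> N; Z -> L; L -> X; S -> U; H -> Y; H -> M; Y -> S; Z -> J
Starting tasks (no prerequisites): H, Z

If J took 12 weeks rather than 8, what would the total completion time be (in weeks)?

Critical path before the change: H→Y→S→U = 8+4+3+12 = 27 giving 27 weeks.
J is off the critical path — its longest chain is 23 weeks, giving 4 of slack.
The critical path is still H→Y→S→U; finish is now 27 weeks.

27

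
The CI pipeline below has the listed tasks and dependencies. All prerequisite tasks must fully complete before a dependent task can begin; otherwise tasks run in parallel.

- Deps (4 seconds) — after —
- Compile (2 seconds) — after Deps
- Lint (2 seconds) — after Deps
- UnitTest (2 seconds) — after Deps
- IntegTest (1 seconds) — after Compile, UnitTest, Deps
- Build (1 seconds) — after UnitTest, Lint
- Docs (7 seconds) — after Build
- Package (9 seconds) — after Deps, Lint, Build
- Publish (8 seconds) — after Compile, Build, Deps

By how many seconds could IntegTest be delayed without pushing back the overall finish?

Critical path: Deps→Lint→Build→Package = 4+2+1+9 = 16, so the finish is 16 seconds.
IntegTest finishes as early as 7 and must finish by 16.
So IntegTest can slip 16 − 7 = 9 seconds.

9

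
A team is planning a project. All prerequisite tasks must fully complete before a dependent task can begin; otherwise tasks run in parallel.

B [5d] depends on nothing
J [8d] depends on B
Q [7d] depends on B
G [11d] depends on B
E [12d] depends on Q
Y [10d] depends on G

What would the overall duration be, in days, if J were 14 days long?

Baseline: B→G→Y = 5+11+10 = 26 → 26 days.
J is off the critical path — its longest chain is 13 days, giving 13 of slack.
No other chain overtakes it, so the finish is 26 days.

26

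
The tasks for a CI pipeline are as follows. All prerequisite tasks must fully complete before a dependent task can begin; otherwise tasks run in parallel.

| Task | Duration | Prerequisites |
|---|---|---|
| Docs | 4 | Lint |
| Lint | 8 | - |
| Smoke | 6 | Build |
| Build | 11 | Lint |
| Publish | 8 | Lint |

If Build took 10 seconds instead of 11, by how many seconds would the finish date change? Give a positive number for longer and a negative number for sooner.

As given, the longest chain is Lint→Build→Smoke = 8+11+6 = 25, so the finish is 25 seconds.
Since Build is critical, the -1 change carries straight to that chain (now 24 seconds).
The critical path is still Lint→Build→Smoke; finish is now 24 seconds.
Change in finish: 24 − 25 = -1 seconds.

-1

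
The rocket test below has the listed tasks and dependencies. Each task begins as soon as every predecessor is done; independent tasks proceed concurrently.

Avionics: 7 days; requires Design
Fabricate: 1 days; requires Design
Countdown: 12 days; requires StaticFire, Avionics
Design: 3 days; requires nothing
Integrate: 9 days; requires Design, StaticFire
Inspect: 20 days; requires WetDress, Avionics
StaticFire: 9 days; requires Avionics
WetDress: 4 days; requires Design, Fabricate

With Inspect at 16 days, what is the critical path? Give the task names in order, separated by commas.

Design, Avionics, StaticFire, Countdown

The binding path is Design→Avionics→StaticFire→Countdown = 3+7+9+12 = 31; finish at 31 days.
Inspect is off the critical path — its longest chain is 30 days, giving 1 of slack.
That remains the longest chain; total 31 days.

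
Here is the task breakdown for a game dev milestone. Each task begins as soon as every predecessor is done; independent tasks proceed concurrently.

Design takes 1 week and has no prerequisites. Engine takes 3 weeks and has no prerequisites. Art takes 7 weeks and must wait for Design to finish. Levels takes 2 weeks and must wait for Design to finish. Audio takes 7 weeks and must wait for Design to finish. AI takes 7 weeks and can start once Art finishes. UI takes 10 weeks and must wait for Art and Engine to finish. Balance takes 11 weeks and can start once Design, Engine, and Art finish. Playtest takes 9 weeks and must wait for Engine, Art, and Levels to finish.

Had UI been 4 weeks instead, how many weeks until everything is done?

19

As given, the longest chain is Design→Art→Balance = 1+7+11 = 19, so the finish is 19 weeks.
UI has 1 week of float (longest path through it is 18).
No other chain overtakes it, so the finish is 19 weeks.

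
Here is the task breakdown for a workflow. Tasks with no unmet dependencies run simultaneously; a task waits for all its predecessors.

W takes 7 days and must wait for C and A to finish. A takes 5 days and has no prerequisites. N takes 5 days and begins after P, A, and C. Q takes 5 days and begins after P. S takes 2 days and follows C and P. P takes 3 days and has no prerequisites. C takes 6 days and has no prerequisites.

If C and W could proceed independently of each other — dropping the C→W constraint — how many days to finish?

With the dependency in place, C→W = 6+7 = 13 sets the finish at 13 days.
Without C→W, W's earliest start moves from 6 to 5.
New critical path: A→W = 5+7 = 12 ⇒ 12 days.

12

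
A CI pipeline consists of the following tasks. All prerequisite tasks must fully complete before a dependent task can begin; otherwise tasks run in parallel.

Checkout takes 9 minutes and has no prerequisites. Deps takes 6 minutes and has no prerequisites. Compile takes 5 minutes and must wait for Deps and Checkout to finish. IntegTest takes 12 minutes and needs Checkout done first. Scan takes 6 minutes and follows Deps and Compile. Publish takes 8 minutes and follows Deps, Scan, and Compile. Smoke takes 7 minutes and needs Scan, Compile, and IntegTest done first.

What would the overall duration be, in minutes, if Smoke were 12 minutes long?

33

As given, the longest chain is Checkout→IntegTest→Smoke = 9+12+7 = 28, so the finish is 28 minutes.
Since Smoke is critical, the +5 change carries straight to that chain (now 33 minutes).
No other chain overtakes it, so the finish is 33 minutes.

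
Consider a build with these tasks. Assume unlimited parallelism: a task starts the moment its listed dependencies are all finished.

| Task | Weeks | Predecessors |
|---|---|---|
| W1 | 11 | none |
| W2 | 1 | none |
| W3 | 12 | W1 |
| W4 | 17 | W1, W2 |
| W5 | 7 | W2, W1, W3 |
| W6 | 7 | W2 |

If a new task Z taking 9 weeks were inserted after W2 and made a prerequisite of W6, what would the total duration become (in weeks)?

Originally the job takes 30 weeks.
With Z inserted, W6 now waits for max(W2, Z).
New critical path: W1→W3→W5 = 11+12+7 = 30 ⇒ 30 weeks.

30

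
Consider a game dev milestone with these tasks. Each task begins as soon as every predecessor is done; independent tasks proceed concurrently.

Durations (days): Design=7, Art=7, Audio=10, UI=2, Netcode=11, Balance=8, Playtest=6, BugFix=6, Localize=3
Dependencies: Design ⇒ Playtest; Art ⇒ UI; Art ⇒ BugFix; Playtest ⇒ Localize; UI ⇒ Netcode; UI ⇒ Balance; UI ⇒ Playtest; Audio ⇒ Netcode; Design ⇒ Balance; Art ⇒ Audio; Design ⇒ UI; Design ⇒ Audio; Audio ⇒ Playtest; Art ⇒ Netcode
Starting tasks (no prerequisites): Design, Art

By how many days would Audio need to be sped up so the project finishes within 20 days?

8

Current finish: 28 days; target: 20.
Audio is on every critical path, so each day cut from Audio cuts the finish by one (this holds down to a finish of 20).
Need 28 − 20 = 8 days off Audio → Audio becomes 2 days, finish becomes 20.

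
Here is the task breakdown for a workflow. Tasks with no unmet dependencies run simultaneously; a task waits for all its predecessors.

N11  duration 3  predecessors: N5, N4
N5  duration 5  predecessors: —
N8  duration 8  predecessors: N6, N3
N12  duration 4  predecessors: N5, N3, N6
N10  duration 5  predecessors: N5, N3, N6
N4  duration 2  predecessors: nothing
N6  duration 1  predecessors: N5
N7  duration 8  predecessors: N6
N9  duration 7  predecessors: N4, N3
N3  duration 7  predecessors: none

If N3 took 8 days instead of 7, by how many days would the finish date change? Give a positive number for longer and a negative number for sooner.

As given, the longest chain is N3→N8 = 7+8 = 15, so the finish is 15 days.
N3 lies on that path, so at 8 days the path becomes 16 days.
That remains the longest chain; total 16 days.
Change in finish: 16 − 15 = +1 days.

1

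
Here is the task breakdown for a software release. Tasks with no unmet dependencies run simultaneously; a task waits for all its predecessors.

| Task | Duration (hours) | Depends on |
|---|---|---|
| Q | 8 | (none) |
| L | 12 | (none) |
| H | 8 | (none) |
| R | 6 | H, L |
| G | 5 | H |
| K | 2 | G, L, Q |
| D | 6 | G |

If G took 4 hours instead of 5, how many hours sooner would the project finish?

The binding path is H→G→D = 8+5+6 = 19; finish at 19 hours.
G lies on that path, so at 4 hours the path becomes 18 hours.
New critical path: L→R = 12+6 = 18 ⇒ 18 hours.
Change in finish: 18 − 19 = -1 hours.

1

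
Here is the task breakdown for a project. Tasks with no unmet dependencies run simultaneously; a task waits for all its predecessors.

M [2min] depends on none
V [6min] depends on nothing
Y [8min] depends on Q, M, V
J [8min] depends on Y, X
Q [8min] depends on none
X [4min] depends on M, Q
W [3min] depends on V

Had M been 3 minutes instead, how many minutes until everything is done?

As given, the longest chain is Q→Y→J = 8+8+8 = 24, so the finish is 24 minutes.
M has 6 minutes of float (longest path through it is 18).
The critical path is still Q→Y→J; finish is now 24 minutes.

24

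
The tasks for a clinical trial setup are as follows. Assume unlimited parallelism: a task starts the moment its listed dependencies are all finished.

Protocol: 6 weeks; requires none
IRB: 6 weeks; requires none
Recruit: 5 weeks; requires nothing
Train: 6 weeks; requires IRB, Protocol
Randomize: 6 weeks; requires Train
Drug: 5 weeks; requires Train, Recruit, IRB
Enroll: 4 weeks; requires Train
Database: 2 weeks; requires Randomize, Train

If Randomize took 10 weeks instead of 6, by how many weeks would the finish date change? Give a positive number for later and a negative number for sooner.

The binding path is Protocol→Train→Randomize→Database = 6+6+6+2 = 20; finish at 20 weeks.
Randomize lies on that path, so at 10 weeks the path becomes 24 weeks.
The critical path is still Protocol→Train→Randomize→Database; finish is now 24 weeks.
Change in finish: 24 − 20 = +4 weeks.

4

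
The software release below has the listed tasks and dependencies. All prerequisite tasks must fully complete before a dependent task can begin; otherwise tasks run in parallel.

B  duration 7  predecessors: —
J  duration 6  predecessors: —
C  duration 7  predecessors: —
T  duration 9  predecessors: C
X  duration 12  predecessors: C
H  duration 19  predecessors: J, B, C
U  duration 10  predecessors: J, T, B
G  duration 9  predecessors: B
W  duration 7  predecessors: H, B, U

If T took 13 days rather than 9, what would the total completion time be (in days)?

Critical path before the change: C→T→U→W = 7+9+10+7 = 33 giving 33 days.
T is on the critical path; changing it to 13 makes that path 37 days.
No other chain overtakes it, so the finish is 37 days.

37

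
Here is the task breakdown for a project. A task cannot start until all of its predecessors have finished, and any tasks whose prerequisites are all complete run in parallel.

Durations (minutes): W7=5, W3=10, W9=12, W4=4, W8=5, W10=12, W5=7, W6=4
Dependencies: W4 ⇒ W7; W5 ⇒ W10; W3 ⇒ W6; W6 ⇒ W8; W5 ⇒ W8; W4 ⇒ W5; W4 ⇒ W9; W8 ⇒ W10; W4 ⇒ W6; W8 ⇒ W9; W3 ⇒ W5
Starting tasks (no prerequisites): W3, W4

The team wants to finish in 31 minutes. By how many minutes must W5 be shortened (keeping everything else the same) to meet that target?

Current finish: 34 minutes; target: 31.
W5 is on every critical path, so each minute cut from W5 cuts the finish by one (this holds down to a finish of 31).
Need 34 − 31 = 3 minutes off W5 → W5 becomes 4 minutes, finish becomes 31.

3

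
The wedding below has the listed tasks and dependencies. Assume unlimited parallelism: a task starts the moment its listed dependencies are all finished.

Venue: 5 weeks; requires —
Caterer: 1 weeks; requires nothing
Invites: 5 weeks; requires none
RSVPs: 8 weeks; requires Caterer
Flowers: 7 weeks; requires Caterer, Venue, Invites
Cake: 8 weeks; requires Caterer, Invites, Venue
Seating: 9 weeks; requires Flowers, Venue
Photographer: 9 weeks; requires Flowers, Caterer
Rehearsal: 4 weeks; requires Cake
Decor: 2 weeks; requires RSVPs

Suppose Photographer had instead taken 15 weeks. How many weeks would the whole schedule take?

Baseline: Venue→Flowers→Photographer = 5+7+9 = 21 → 21 weeks.
Photographer is on the critical path; changing it to 15 makes that path 27 weeks.
That remains the longest chain; total 27 weeks.

27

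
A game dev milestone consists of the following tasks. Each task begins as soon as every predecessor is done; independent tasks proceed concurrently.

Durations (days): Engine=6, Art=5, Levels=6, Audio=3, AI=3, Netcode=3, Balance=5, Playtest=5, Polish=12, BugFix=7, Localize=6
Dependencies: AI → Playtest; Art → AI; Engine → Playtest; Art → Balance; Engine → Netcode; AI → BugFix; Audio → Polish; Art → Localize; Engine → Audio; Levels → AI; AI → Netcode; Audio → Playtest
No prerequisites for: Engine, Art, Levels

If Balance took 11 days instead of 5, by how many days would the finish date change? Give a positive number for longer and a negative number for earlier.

0

As given, the longest chain is Engine→Audio→Polish = 6+3+12 = 21, so the finish is 21 days.
Balance is off the critical path — its longest chain is 10 days, giving 11 of slack.
That remains the longest chain; total 21 days.
Change in finish: 21 − 21 = +0 days.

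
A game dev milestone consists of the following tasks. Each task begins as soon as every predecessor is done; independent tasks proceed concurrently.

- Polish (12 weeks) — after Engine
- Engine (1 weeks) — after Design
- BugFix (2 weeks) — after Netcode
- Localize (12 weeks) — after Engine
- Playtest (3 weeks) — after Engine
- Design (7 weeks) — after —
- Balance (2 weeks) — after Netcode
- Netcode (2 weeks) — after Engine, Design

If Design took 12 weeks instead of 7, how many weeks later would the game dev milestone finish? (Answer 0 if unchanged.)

5

Actual critical path: Design→Engine→Polish = 7+1+12 = 20 ⇒ 20 weeks.
Design lies on that path, so at 12 weeks the path becomes 25 weeks.
No other chain overtakes it, so the finish is 25 weeks.
Change in finish: 25 − 20 = +5 weeks.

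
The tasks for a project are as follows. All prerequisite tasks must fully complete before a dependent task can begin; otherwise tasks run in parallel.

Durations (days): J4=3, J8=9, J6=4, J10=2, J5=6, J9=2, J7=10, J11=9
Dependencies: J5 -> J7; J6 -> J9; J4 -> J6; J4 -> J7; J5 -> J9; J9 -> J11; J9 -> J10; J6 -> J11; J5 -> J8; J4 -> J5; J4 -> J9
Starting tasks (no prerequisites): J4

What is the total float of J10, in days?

J4→J5→J9→J11 = 3+6+2+9 = 20 sets the makespan at 20 days.
The longest chain containing J10 totals 13 days.
Float = 20 − 13 = 7.

7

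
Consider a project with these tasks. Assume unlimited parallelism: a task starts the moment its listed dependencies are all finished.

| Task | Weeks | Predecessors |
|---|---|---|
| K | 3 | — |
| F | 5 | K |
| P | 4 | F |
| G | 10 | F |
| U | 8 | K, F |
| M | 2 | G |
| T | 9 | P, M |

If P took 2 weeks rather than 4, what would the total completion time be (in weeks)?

Actual critical path: K→F→G→M→T = 3+5+10+2+9 = 29 ⇒ 29 weeks.
The longest path through P is only 21 weeks, so P has float 8.
That remains the longest chain; total 29 weeks.

29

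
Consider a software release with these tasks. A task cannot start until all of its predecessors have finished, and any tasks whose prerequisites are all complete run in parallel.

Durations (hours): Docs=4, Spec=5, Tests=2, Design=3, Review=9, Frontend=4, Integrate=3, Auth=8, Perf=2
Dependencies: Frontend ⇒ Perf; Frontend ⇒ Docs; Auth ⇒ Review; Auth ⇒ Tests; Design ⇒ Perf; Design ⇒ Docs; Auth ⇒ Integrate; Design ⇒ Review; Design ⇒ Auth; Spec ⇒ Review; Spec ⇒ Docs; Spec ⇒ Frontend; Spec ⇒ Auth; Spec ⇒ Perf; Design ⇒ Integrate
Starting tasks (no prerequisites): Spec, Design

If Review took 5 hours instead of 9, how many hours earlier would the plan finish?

Actual critical path: Spec→Auth→Review = 5+8+9 = 22 ⇒ 22 hours.
Since Review is critical, the -4 change carries straight to that chain (now 18 hours).
The critical path is still Spec→Auth→Review; finish is now 18 hours.
Change in finish: 18 − 22 = -4 hours.

4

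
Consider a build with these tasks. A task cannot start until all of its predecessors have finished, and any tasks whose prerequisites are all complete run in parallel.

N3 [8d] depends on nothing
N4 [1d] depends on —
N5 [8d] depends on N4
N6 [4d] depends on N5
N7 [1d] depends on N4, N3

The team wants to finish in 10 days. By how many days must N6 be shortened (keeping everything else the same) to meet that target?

Current finish: 13 days; target: 10.
N6 is on every critical path, so each day cut from N6 cuts the finish by one (this holds down to a finish of 10).
Need 13 − 10 = 3 days off N6 → N6 becomes 1 day, finish becomes 10.

3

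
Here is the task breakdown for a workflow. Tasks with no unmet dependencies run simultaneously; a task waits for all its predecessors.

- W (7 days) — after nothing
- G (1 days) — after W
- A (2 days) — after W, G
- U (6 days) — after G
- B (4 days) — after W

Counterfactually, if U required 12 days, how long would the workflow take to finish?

As given, the longest chain is W→G→U = 7+1+6 = 14, so the finish is 14 days.
U lies on that path, so at 12 days the path becomes 20 days.
The critical path is still W→G→U; finish is now 20 days.

20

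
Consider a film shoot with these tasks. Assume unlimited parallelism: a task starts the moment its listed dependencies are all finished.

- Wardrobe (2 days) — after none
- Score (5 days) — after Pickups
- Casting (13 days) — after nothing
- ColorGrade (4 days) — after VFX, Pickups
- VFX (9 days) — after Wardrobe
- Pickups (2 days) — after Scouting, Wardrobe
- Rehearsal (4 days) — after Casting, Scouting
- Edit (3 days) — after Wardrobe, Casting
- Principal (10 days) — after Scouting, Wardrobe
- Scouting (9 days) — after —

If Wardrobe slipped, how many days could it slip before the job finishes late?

Scouting→Principal = 9+10 = 19 sets the makespan at 19 days.
The longest chain containing Wardrobe totals 15 days.
Slack of Wardrobe = 4 − 0 = 4 days.

4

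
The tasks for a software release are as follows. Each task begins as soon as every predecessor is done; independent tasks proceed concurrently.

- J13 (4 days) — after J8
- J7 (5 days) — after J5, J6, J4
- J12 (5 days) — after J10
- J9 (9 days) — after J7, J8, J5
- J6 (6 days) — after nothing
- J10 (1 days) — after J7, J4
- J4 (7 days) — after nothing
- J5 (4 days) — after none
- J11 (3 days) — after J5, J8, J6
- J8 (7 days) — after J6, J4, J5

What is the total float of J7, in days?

The longest chain is J4→J8→J9 = 7+7+9 = 23; overall finish 23 days.
J7 finishes as early as 12 and must finish by 14.
Float = 23 − 21 = 2.

2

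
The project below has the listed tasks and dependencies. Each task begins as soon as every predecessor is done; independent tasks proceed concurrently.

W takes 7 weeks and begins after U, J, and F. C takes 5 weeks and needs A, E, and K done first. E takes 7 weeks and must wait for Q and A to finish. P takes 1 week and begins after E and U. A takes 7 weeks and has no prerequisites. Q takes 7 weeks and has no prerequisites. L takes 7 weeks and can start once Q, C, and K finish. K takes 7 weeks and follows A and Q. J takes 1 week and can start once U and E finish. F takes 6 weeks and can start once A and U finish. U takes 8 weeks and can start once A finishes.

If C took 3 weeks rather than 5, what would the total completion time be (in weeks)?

28

Actual critical path: A→U→F→W = 7+8+6+7 = 28 ⇒ 28 weeks.
The longest path through C is only 26 weeks, so C has float 2.
That remains the longest chain; total 28 weeks.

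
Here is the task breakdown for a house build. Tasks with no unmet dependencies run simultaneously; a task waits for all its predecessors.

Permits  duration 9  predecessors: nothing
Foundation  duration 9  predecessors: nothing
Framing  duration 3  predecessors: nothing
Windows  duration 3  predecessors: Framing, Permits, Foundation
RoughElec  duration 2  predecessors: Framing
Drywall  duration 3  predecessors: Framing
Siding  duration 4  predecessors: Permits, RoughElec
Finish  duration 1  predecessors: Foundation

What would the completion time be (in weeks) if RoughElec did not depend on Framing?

Before: longest chain Permits→Siding = 9+4 = 13, finish 13.
Without Framing→RoughElec, RoughElec's earliest start moves from 3 to 0.
After: Permits→Siding = 9+4 = 13 → 13 weeks.

13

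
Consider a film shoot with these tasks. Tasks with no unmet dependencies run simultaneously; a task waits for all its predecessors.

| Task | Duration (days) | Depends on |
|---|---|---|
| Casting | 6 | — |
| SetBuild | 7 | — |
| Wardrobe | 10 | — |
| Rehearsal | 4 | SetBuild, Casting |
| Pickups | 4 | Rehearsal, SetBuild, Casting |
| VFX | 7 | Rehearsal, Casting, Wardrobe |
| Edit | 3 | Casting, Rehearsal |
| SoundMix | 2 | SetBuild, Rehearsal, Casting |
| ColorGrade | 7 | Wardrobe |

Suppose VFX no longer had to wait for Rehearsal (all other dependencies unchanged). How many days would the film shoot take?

Original critical path: SetBuild→Rehearsal→VFX = 7+4+7 = 18 ⇒ 18 days.
Without Rehearsal→VFX, VFX's earliest start moves from 11 to 10.
The longest chain is now Wardrobe→VFX = 10+7 = 17, so the film shoot takes 17 days.

17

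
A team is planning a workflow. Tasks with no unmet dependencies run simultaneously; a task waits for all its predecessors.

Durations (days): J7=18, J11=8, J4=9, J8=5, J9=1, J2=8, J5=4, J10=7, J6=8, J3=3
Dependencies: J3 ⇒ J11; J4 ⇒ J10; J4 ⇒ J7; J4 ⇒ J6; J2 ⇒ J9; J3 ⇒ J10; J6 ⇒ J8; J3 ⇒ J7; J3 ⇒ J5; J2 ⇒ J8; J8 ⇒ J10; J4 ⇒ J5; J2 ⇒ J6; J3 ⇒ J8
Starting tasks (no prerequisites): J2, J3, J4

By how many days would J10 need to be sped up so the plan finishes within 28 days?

1

Current finish: 29 days; target: 28.
J10 is on every critical path, so each day cut from J10 cuts the finish by one (this holds down to a finish of 27).
Need 29 − 28 = 1 day off J10 → J10 becomes 6 days, finish becomes 28.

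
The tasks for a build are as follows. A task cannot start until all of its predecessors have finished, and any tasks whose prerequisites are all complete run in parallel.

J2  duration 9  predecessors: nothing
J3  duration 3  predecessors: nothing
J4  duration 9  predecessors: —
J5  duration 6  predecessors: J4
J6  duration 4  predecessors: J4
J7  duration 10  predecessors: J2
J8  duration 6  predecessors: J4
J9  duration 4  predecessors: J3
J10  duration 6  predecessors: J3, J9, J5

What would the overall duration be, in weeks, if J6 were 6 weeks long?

Baseline: J4→J5→J10 = 9+6+6 = 21 → 21 weeks.
J6 is off the critical path — its longest chain is 13 weeks, giving 8 of slack.
The critical path is still J4→J5→J10; finish is now 21 weeks.

21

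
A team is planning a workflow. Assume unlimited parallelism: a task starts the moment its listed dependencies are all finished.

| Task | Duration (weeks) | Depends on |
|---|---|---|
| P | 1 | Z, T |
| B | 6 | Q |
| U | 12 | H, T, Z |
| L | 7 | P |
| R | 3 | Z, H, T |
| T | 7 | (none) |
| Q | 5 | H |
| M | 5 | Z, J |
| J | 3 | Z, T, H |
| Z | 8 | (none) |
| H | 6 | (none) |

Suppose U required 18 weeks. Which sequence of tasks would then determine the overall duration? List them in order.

Z, U

Actual critical path: Z→U = 8+12 = 20 ⇒ 20 weeks.
U lies on that path, so at 18 weeks the path becomes 26 weeks.
No other chain overtakes it, so the finish is 26 weeks.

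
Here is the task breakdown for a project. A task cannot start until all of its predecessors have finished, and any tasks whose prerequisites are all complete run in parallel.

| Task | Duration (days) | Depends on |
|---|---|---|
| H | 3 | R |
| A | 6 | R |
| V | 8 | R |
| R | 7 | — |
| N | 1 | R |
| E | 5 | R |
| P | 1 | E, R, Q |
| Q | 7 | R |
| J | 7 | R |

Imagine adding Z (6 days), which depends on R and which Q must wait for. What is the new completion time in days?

21

Originally the project takes 15 days.
With Z inserted, Q now waits for max(R, Z).
New critical path: R→Z→Q→P = 7+6+7+1 = 21 ⇒ 21 days.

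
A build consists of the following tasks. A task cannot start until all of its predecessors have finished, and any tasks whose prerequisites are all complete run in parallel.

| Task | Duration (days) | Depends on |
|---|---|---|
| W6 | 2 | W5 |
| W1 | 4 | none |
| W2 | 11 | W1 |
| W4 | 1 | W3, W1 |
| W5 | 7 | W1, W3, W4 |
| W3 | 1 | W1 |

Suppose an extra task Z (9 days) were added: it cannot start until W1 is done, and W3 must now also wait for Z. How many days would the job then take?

Originally the job takes 15 days.
With Z inserted, W3 now waits for max(W1, Z).
New critical path: W1→Z→W3→W4→W5→W6 = 4+9+1+1+7+2 = 24 ⇒ 24 days.

24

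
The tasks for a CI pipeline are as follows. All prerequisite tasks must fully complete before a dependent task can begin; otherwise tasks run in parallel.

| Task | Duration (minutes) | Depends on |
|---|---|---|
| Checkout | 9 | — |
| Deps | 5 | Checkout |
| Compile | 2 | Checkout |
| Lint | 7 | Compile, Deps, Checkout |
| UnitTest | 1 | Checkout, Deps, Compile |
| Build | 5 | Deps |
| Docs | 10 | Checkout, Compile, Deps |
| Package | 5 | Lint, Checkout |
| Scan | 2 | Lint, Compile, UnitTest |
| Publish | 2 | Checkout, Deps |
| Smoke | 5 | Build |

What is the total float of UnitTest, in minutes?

Checkout→Deps→Lint→Package = 9+5+7+5 = 26 sets the makespan at 26 minutes.
The longest chain containing UnitTest totals 17 minutes.
Float = 26 − 17 = 9.

9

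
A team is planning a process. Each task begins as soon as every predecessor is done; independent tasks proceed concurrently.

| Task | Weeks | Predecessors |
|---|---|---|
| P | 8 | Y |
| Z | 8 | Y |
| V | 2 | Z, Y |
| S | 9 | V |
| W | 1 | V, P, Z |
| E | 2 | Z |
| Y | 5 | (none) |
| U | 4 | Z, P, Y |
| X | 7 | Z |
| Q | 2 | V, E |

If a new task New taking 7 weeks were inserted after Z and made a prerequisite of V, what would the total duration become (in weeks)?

Originally the project takes 24 weeks.
With New inserted, V now waits for max(Z, Y, New).
New critical path: Y→Z→New→V→S = 5+8+7+2+9 = 31 ⇒ 31 weeks.

31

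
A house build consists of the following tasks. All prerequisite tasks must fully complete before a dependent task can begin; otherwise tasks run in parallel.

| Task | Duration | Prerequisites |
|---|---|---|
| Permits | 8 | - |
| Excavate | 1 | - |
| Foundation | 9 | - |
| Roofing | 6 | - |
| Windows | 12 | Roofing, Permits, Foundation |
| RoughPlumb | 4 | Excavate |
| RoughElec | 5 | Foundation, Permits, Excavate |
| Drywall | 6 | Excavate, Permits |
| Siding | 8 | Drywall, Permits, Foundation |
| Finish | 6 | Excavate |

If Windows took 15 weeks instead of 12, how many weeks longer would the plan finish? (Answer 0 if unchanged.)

2

The binding path is Permits→Drywall→Siding = 8+6+8 = 22; finish at 22 weeks.
Windows has 1 week of float (longest path through it is 21).
New critical path: Foundation→Windows = 9+15 = 24 ⇒ 24 weeks.
Change in finish: 24 − 22 = +2 weeks.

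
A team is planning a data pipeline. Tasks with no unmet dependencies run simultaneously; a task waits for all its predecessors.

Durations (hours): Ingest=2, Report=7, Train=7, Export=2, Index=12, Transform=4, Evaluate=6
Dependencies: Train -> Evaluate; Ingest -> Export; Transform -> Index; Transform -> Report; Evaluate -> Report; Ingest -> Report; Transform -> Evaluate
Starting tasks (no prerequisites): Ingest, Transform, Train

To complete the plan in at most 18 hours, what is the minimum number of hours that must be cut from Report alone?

Current finish: 20 hours; target: 18.
Report is on every critical path, so each hour cut from Report cuts the finish by one (this holds down to a finish of 16).
Need 20 − 18 = 2 hours off Report → Report becomes 5 hours, finish becomes 18.

2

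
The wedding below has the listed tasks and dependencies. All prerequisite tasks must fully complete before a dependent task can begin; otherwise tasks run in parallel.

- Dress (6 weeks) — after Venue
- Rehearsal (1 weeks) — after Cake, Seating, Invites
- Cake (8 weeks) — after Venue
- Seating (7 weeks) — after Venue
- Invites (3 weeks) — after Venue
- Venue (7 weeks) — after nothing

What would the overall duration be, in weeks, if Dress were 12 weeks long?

19

Critical path before the change: Venue→Cake→Rehearsal = 7+8+1 = 16 giving 16 weeks.
The longest path through Dress is only 13 weeks, so Dress has float 3.
Now Venue→Dress = 7+12 = 19 is longest, so the finish becomes 19 weeks.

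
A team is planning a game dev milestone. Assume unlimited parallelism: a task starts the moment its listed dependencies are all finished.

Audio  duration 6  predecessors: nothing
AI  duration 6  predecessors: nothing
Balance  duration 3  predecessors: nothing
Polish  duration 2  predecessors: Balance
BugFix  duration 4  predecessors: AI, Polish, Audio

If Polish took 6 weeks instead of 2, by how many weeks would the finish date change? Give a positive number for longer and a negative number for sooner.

Baseline: Audio→BugFix = 6+4 = 10 → 10 weeks.
The longest path through Polish is only 9 weeks, so Polish has float 1.
Now Balance→Polish→BugFix = 3+6+4 = 13 is longest, so the finish becomes 13 weeks.
Change in finish: 13 − 10 = +3 weeks.

3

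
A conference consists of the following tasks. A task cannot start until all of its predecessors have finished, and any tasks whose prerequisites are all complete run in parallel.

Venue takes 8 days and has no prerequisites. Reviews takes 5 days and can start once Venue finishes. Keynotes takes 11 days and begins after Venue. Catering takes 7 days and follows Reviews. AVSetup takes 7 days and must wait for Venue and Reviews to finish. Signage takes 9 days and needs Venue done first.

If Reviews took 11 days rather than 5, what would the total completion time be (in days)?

Actual critical path: Venue→Reviews→Catering = 8+5+7 = 20 ⇒ 20 days.
Reviews lies on that path, so at 11 days the path becomes 26 days.
No other chain overtakes it, so the finish is 26 days.

26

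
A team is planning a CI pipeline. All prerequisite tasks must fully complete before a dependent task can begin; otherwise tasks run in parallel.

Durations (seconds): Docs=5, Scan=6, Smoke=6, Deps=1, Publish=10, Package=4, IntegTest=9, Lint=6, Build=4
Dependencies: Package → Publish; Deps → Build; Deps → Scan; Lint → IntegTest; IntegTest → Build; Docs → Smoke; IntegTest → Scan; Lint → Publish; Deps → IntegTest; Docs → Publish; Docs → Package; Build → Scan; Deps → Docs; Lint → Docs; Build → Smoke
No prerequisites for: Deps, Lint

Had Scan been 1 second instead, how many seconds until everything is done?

25

As given, the longest chain is Lint→IntegTest→Build→Scan = 6+9+4+6 = 25, so the finish is 25 seconds.
Scan lies on that path, so at 1 second the path becomes 20 seconds.
New critical path: Lint→IntegTest→Build→Smoke = 6+9+4+6 = 25 ⇒ 25 seconds.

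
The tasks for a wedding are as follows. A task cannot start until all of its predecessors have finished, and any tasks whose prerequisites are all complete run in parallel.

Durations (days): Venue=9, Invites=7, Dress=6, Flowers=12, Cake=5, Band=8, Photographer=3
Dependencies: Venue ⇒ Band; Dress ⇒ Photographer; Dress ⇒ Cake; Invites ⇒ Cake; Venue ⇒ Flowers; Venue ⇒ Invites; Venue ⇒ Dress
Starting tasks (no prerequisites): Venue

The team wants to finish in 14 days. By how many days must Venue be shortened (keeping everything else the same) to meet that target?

Current finish: 21 days; target: 14.
Venue is on every critical path, so each day cut from Venue cuts the finish by one (this holds down to a finish of 13).
Need 21 − 14 = 7 days off Venue → Venue becomes 2 days, finish becomes 14.

7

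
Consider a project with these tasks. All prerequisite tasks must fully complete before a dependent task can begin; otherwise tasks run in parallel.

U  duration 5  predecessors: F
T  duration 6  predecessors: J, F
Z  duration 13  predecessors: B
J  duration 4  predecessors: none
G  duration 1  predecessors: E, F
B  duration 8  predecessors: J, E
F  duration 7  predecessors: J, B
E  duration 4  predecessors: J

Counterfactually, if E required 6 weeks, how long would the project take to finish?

31

Critical path before the change: J→E→B→F→T = 4+4+8+7+6 = 29 giving 29 weeks.
E is on the critical path; changing it to 6 makes that path 31 weeks.
That remains the longest chain; total 31 weeks.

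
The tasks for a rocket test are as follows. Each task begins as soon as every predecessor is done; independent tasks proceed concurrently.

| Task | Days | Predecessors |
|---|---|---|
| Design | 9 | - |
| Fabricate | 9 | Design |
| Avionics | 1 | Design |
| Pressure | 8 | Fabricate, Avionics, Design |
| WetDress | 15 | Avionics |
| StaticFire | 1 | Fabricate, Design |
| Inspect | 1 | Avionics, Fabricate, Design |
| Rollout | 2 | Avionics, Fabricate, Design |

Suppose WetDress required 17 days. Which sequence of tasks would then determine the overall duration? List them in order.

The binding path is Design→Fabricate→Pressure = 9+9+8 = 26; finish at 26 days.
The longest path through WetDress is only 25 days, so WetDress has float 1.
Now Design→Avionics→WetDress = 9+1+17 = 27 is longest, so the finish becomes 27 days.

Design, Avionics, WetDress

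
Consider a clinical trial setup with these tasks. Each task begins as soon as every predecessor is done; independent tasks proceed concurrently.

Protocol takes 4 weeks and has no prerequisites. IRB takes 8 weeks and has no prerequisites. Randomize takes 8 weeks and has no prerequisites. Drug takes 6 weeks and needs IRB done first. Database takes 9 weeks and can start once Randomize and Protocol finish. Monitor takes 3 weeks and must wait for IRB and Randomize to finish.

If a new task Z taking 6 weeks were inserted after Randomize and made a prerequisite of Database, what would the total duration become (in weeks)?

Originally the schedule takes 17 weeks.
With Z inserted, Database now waits for max(Randomize, Protocol, Z).
New critical path: Randomize→Z→Database = 8+6+9 = 23 ⇒ 23 weeks.

23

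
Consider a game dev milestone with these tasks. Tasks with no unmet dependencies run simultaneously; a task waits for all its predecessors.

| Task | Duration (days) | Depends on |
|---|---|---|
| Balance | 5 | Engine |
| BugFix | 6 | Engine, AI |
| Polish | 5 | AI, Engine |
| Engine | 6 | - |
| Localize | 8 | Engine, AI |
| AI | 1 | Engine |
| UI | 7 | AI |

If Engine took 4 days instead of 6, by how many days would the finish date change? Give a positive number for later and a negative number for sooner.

As given, the longest chain is Engine→AI→Localize = 6+1+8 = 15, so the finish is 15 days.
Since Engine is critical, the -2 change carries straight to that chain (now 13 days).
The critical path is still Engine→AI→Localize; finish is now 13 days.
Change in finish: 13 − 15 = -2 days.

-2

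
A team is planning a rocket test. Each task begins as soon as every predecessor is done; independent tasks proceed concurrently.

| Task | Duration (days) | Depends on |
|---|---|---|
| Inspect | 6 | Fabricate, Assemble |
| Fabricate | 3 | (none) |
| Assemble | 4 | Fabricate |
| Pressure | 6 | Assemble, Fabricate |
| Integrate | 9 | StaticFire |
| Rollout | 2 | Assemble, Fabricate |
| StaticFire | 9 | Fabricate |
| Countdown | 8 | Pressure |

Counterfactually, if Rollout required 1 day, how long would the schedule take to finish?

As given, the longest chain is Fabricate→Assemble→Pressure→Countdown = 3+4+6+8 = 21, so the finish is 21 days.
Rollout has 12 days of float (longest path through it is 9).
No other chain overtakes it, so the finish is 21 days.

21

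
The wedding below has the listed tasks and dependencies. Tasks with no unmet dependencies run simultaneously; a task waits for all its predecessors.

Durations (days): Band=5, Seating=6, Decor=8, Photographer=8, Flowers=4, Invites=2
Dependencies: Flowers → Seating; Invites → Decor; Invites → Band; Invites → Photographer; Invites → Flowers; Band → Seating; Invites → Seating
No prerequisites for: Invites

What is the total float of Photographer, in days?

Invites→Band→Seating = 2+5+6 = 13 sets the makespan at 13 days.
The longest chain containing Photographer totals 10 days.
Slack of Photographer = 5 − 2 = 3 days.

3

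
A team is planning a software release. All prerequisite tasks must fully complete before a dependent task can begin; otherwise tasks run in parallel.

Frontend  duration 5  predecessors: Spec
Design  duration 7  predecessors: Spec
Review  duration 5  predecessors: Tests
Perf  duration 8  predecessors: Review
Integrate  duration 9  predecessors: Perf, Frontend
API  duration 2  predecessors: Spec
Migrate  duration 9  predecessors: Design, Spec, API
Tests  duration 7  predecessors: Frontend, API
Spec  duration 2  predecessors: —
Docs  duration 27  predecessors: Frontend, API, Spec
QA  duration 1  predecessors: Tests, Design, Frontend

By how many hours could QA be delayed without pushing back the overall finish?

Spec→Frontend→Tests→Review→Perf→Integrate = 2+5+7+5+8+9 = 36 sets the makespan at 36 hours.
The longest chain containing QA totals 15 hours.
So QA can slip 36 − 15 = 21 hours.

21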